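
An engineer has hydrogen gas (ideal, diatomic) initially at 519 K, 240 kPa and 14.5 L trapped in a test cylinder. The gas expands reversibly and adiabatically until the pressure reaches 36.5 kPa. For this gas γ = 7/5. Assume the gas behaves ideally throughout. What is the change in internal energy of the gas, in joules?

n = P₁V₁/(RT₁) = 240×14.5/(8.314×519) = 0.806 mol.
Adiabatic: T₂/T₁ = (P₂/P₁)^((γ−1)/γ) ⇒ T₂ = 519×(0.152)^0.286 = 303 K; V₂ = 55.7 L.
For an ideal gas ΔU = nCvΔT with Cv = (5/2)R = 20.8 J/(mol·K).
ΔU = 0.806×20.8×(303−519) = -3620 J.

-3620 J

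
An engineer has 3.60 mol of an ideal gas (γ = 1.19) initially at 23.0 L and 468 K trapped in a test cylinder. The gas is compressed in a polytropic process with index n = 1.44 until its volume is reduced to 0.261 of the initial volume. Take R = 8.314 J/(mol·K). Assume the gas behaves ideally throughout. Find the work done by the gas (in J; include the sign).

-25700 J

P₁ = nRT₁/V₁ = 3.60×8.314×468/23.0 = 609 kPa.
Polytropic n=1.44: T₂ = T₁(V₁/V₂)^(n−1) = 468×(3.83)^0.44 = 845 K; P₂ = P₁(V₁/V₂)^n = 4210 kPa.
W = (P₁V₁−P₂V₂)/(n−1) = (609×23.0−4210×6.00)/0.44 = -25700 J.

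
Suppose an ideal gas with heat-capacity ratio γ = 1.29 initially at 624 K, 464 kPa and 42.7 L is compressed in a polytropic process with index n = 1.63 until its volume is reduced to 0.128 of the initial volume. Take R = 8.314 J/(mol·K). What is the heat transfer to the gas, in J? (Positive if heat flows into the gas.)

97800 J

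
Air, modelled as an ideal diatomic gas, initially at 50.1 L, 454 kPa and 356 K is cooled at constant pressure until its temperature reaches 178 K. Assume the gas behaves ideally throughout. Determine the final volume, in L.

25.1 L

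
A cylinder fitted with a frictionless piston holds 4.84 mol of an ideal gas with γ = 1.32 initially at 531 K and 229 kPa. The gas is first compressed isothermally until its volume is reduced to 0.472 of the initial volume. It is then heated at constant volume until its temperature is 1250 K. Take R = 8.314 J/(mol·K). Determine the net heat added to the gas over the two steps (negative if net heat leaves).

V₁ = nRT₁/P₁ = 4.84×8.314×531/229 = 93.3 L.
Step 1 — Isothermal: T stays 531 K; PV = const ⇒ V₂ = 44.0 L, P₂ = 485 kPa.
ΔU = 0 (ideal gas, T constant).
W = nRT ln(V₂/V₁) = 4.84×8.314×531×ln(0.472) = -16000 J.
Q = ΔU + W = -16000 J.
State after step 1: P = 485 kPa, V = 44.0 L, T = 531 K.
Step 2 — Isochoric: V stays 44.0 L; P/T = const ⇒ T₂ = 1250 K, P₂ = 1140 kPa.
W = 0 (no volume change).
ΔU = nCvΔT = 4.84×26.0×(1250−531) = 90400 J.
Q = ΔU = 90400 J.
Net over both steps: W = -16000 J, Q = 74400 J, ΔU = 90400 J.

74400 J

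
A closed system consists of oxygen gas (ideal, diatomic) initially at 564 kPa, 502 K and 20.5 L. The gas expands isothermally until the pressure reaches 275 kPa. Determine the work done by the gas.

8300 J

n = P₁V₁/(RT₁) = 564×20.5/(8.314×502) = 2.77 mol.
Isothermal: T stays 502 K; PV = const ⇒ V₂ = 42.0 L, P₂ = 275 kPa.
W = nRT ln(V₂/V₁) = 2.77×8.314×502×ln(2.05) = 8300 J.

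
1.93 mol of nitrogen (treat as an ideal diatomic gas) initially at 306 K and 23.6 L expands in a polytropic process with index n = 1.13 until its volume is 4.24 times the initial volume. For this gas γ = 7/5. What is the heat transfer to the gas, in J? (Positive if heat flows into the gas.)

P₁ = nRT₁/V₁ = 1.93×8.314×306/23.6 = 208 kPa.
Polytropic n=1.13: T₂ = T₁(V₁/V₂)^(n−1) = 306×(0.236)^0.13 = 254 K; P₂ = P₁(V₁/V₂)^n = 40.7 kPa.
W = (P₁V₁−P₂V₂)/(n−1) = (208×23.6−40.7×100)/0.13 = 6470 J.
ΔU = nCvΔT = 1.93×20.8×(254−306) = -2100 J.
Q = ΔU + W = 4370 J.

4370 J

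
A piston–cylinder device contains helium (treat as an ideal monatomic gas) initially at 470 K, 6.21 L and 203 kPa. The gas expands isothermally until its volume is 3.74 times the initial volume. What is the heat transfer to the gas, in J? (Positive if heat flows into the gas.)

n = P₁V₁/(RT₁) = 203×6.21/(8.314×470) = 0.323 mol.
Isothermal: T stays 470 K; PV = const ⇒ V₂ = 23.2 L, P₂ = 54.3 kPa.
ΔU = 0 (ideal gas, T constant).
W = nRT ln(V₂/V₁) = 0.323×8.314×470×ln(3.74) = 1660 J.
Q = ΔU + W = 1660 J.

1660 J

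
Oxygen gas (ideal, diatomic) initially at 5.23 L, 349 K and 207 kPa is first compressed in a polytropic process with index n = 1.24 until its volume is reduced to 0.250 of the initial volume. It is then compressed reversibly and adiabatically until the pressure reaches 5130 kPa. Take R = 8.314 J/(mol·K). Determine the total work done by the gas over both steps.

-3790 J

n = P₁V₁/(RT₁) = 207×5.23/(8.314×349) = 0.373 mol.
Step 1 — Polytropic n=1.24: T₂ = T₁(V₁/V₂)^(n−1) = 349×(4.00)^0.24 = 487 K; P₂ = P₁(V₁/V₂)^n = 1150 kPa.
W = (P₁V₁−P₂V₂)/(n−1) = (207×5.23−1150×1.31)/0.24 = -1780 J.
ΔU = nCvΔT = 0.373×20.8×(487−349) = 1070 J.
Q = ΔU + W = -712 J.
State after step 1: P = 1150 kPa, V = 1.31 L, T = 487 K.
Step 2 — Adiabatic: T₂/T₁ = (P₂/P₁)^((γ−1)/γ) ⇒ T₂ = 487×(4.44)^0.286 = 745 K; V₂ = 0.451 L.
ΔU = nCvΔT = 0.373×20.8×(745−487) = 2010 J.
Q = 0 for an adiabatic process, so W = −ΔU = -2010 J.
Net over both steps: W = -3790 J, Q = -712 J, ΔU = 3070 J.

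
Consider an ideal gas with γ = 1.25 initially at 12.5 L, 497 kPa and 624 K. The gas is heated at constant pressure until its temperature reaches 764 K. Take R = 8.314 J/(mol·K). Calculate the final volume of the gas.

Isobaric: P stays 497 kPa; V/T = const ⇒ T₂ = 764 K, V₂ = 15.3 L.

15.3 L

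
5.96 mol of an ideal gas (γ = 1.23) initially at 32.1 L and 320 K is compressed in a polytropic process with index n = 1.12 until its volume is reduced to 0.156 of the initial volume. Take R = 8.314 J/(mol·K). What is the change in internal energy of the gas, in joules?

P₁ = nRT₁/V₁ = 5.96×8.314×320/32.1 = 494 kPa.
Polytropic n=1.12: T₂ = T₁(V₁/V₂)^(n−1) = 320×(6.41)^0.12 = 400 K; P₂ = P₁(V₁/V₂)^n = 3960 kPa.
For an ideal gas ΔU = nCvΔT with Cv = R/(γ−1) = 36.1 J/(mol·K).
ΔU = 5.96×36.1×(400−320) = 17200 J.

17200 J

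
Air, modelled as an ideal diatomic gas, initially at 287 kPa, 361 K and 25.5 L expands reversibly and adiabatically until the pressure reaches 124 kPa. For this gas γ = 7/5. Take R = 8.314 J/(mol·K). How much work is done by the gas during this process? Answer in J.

n = P₁V₁/(RT₁) = 287×25.5/(8.314×361) = 2.44 mol.
Adiabatic: T₂/T₁ = (P₂/P₁)^((γ−1)/γ) ⇒ T₂ = 361×(0.432)^0.286 = 284 K; V₂ = 46.4 L.
ΔU = nCvΔT = 2.44×20.8×(284−361) = -3900 J.
Q = 0 for an adiabatic process, so W = −ΔU = 3900 J.

3900 J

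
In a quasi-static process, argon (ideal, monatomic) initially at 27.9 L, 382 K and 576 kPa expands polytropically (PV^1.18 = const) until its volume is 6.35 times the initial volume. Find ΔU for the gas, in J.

-6820 J

n = P₁V₁/(RT₁) = 576×27.9/(8.314×382) = 5.06 mol.
Polytropic n=1.18: T₂ = T₁(V₁/V₂)^(n−1) = 382×(0.157)^0.18 = 274 K; P₂ = P₁(V₁/V₂)^n = 65.0 kPa.
For an ideal gas ΔU = nCvΔT with Cv = (3/2)R = 12.5 J/(mol·K).
ΔU = 5.06×12.5×(274−382) = -6820 J.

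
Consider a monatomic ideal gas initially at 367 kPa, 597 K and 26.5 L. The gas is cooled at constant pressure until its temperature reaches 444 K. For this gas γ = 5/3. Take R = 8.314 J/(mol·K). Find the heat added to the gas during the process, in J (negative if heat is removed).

n = P₁V₁/(RT₁) = 367×26.5/(8.314×597) = 1.96 mol.
Isobaric: P stays 367 kPa; V/T = const ⇒ T₂ = 444 K, V₂ = 19.7 L.
W = PΔV = 367×(19.7−26.5) kPa·L = -2490 J.
ΔU = nCvΔT = 1.96×12.5×(444−597) = -3740 J.
Q = ΔU + W = nCpΔT = -6230 J.

-6230 J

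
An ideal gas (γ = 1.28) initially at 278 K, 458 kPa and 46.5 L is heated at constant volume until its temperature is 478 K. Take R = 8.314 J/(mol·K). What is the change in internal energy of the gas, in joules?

n = P₁V₁/(RT₁) = 458×46.5/(8.314×278) = 9.21 mol.
Isochoric: V stays 46.5 L; P/T = const ⇒ T₂ = 478 K, P₂ = 787 kPa.
For an ideal gas ΔU = nCvΔT with Cv = R/(γ−1) = 29.7 J/(mol·K).
ΔU = 9.21×29.7×(478−278) = 54700 J.

54700 J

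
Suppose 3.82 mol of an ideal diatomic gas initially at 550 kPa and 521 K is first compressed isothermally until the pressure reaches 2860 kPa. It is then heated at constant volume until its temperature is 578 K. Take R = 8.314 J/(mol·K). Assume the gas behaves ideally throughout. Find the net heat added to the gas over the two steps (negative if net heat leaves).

V₁ = nRT₁/P₁ = 3.82×8.314×521/550 = 30.1 L.
Step 1 — Isothermal: T stays 521 K; PV = const ⇒ V₂ = 5.79 L, P₂ = 2860 kPa.
ΔU = 0 (ideal gas, T constant).
W = nRT ln(V₂/V₁) = 3.82×8.314×521×ln(0.192) = -27300 J.
Q = ΔU + W = -27300 J.
State after step 1: P = 2860 kPa, V = 5.79 L, T = 521 K.
Step 2 — Isochoric: V stays 5.79 L; P/T = const ⇒ T₂ = 578 K, P₂ = 3170 kPa.
W = 0 (no volume change).
ΔU = nCvΔT = 3.82×20.8×(578−521) = 4530 J.
Q = ΔU = 4530 J.
Net over both steps: W = -27300 J, Q = -22800 J, ΔU = 4530 J.

-22800 J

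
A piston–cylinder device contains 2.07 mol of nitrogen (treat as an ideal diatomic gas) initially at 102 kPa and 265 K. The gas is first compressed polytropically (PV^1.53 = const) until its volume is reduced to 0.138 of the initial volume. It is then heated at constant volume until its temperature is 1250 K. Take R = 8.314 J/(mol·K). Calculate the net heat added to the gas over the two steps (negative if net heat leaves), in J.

V₁ = nRT₁/P₁ = 2.07×8.314×265/102 = 44.7 L.
Step 1 — Polytropic n=1.53: T₂ = T₁(V₁/V₂)^(n−1) = 265×(7.25)^0.53 = 757 K; P₂ = P₁(V₁/V₂)^n = 2110 kPa.
W = (P₁V₁−P₂V₂)/(n−1) = (102×44.7−2110×6.17)/0.53 = -16000 J.
ΔU = nCvΔT = 2.07×20.8×(757−265) = 21200 J.
Q = ΔU + W = 5190 J.
State after step 1: P = 2110 kPa, V = 6.17 L, T = 757 K.
Step 2 — Isochoric: V stays 6.17 L; P/T = const ⇒ T₂ = 1250 K, P₂ = 3490 kPa.
W = 0 (no volume change).
ΔU = nCvΔT = 2.07×20.8×(1250−757) = 21200 J.
Q = ΔU = 21200 J.
Net over both steps: W = -16000 J, Q = 26400 J, ΔU = 42400 J.

26400 J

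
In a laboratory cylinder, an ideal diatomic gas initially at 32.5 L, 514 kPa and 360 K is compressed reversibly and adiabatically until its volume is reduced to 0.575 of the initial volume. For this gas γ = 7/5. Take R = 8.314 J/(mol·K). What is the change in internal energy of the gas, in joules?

n = P₁V₁/(RT₁) = 514×32.5/(8.314×360) = 5.58 mol.
Adiabatic: TV^(γ−1) = const ⇒ T₂ = 360×(1.74)^0.400 = 449 K; PV^γ = const ⇒ P₂ = 1120 kPa.
For an ideal gas ΔU = nCvΔT with Cv = (5/2)R = 20.8 J/(mol·K).
ΔU = 5.58×20.8×(449−360) = 10300 J.

10300 J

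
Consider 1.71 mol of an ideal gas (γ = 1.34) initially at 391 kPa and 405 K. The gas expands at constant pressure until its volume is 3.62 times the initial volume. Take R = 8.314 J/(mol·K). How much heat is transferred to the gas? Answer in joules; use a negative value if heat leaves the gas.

V₁ = nRT₁/P₁ = 1.71×8.314×405/391 = 14.7 L.
Isobaric: P stays 391 kPa; V/T = const ⇒ T₂ = 1470 K, V₂ = 53.3 L.
W = PΔV = 391×(53.3−14.7) kPa·L = 15100 J.
ΔU = nCvΔT = 1.71×24.5×(1470−405) = 44400 J.
Q = ΔU + W = nCpΔT = 59500 J.

59500 J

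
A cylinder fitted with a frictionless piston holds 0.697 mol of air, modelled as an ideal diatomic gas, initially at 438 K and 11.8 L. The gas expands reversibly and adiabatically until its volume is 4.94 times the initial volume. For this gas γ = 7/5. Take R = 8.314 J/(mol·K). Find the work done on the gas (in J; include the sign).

-3000 J

P₁ = nRT₁/V₁ = 0.697×8.314×438/11.8 = 215 kPa.
Adiabatic: TV^(γ−1) = const ⇒ T₂ = 438×(0.202)^0.400 = 231 K; PV^γ = const ⇒ P₂ = 23.0 kPa.
ΔU = nCvΔT = 0.697×20.8×(231−438) = -3000 J.
Q = 0 for an adiabatic process, so W = −ΔU = 3000 J.
Work done on the gas = −W_by = -3000 J.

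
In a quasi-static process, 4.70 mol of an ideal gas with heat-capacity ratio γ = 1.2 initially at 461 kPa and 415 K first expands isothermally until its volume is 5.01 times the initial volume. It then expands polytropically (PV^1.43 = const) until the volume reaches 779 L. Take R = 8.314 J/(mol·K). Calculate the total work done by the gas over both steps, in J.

V₁ = nRT₁/P₁ = 4.70×8.314×415/461 = 35.2 L.
Step 1 — Isothermal: T stays 415 K; PV = const ⇒ V₂ = 176 L, P₂ = 92.0 kPa.
ΔU = 0 (ideal gas, T constant).
W = nRT ln(V₂/V₁) = 4.70×8.314×415×ln(5.01) = 26100 J.
Q = ΔU + W = 26100 J.
State after step 1: P = 92.0 kPa, V = 176 L, T = 415 K.
Step 2 — Polytropic n=1.43: T₂ = T₁(V₁/V₂)^(n−1) = 415×(0.226)^0.43 = 219 K; P₂ = P₁(V₁/V₂)^n = 11.0 kPa.
W = (P₁V₁−P₂V₂)/(n−1) = (92.0×176−11.0×779)/0.43 = 17800 J.
ΔU = nCvΔT = 4.70×41.6×(219−415) = -38300 J.
Q = ΔU + W = -20500 J.
Net over both steps: W = 43900 J, Q = 5650 J, ΔU = -38300 J.

43900 J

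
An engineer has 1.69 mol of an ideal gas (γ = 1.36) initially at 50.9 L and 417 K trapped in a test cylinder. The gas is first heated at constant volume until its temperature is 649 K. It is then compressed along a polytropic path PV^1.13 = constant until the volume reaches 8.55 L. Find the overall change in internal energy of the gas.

P₁ = nRT₁/V₁ = 1.69×8.314×417/50.9 = 115 kPa.
Step 1 — Isochoric: V stays 50.9 L; P/T = const ⇒ T₂ = 649 K, P₂ = 179 kPa.
W = 0 (no volume change).
ΔU = nCvΔT = 1.69×23.1×(649−417) = 9050 J.
Q = ΔU = 9050 J.
State after step 1: P = 179 kPa, V = 50.9 L, T = 649 K.
Step 2 — Polytropic n=1.13: T₂ = T₁(V₁/V₂)^(n−1) = 649×(5.95)^0.13 = 818 K; P₂ = P₁(V₁/V₂)^n = 1340 kPa.
W = (P₁V₁−P₂V₂)/(n−1) = (179×50.9−1340×8.55)/0.13 = -18300 J.
ΔU = nCvΔT = 1.69×23.1×(818−649) = 6610 J.
Q = ΔU + W = -11700 J.
Net over both steps: W = -18300 J, Q = -2640 J, ΔU = 15700 J.

15700 J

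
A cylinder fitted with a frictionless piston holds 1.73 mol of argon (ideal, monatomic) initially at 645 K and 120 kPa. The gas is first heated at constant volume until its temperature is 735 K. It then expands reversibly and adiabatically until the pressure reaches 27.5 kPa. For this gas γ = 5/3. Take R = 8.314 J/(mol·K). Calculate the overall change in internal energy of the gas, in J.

-5570 J

V₁ = nRT₁/P₁ = 1.73×8.314×645/120 = 77.3 L.
Step 1 — Isochoric: V stays 77.3 L; P/T = const ⇒ T₂ = 735 K, P₂ = 137 kPa.
W = 0 (no volume change).
ΔU = nCvΔT = 1.73×12.5×(735−645) = 1940 J.
Q = ΔU = 1940 J.
State after step 1: P = 137 kPa, V = 77.3 L, T = 735 K.
Step 2 — Adiabatic: T₂/T₁ = (P₂/P₁)^((γ−1)/γ) ⇒ T₂ = 735×(0.201)^0.400 = 387 K; V₂ = 202 L.
ΔU = nCvΔT = 1.73×12.5×(387−735) = -7510 J.
Q = 0 for an adiabatic process, so W = −ΔU = 7510 J.
Net over both steps: W = 7510 J, Q = 1940 J, ΔU = -5570 J.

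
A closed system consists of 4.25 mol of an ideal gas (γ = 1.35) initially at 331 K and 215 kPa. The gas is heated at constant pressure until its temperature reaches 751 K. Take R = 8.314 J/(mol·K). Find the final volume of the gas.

123 L

V₁ = nRT₁/P₁ = 4.25×8.314×331/215 = 54.4 L.
Isobaric: P stays 215 kPa; V/T = const ⇒ T₂ = 751 K, V₂ = 123 L.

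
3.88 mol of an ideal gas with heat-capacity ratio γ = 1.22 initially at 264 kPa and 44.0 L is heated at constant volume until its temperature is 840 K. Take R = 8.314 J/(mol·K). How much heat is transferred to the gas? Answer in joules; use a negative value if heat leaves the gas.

70400 J

T₁ = P₁V₁/(nR) = 264×44.0/(3.88×8.314) = 360 K.
Isochoric: V stays 44.0 L; P/T = const ⇒ T₂ = 840 K, P₂ = 616 kPa.
W = 0 (no volume change).
ΔU = nCvΔT = 3.88×37.8×(840−360) = 70400 J.
Q = ΔU = 70400 J.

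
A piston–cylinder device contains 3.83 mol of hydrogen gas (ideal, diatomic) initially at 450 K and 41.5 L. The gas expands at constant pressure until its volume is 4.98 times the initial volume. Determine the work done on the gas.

-57000 J

P₁ = nRT₁/V₁ = 3.83×8.314×450/41.5 = 345 kPa.
Isobaric: P stays 345 kPa; V/T = const ⇒ T₂ = 2240 K, V₂ = 207 L.
W = PΔV = 345×(207−41.5) kPa·L = 57000 J.
Work done on the gas = −W_by = -57000 J.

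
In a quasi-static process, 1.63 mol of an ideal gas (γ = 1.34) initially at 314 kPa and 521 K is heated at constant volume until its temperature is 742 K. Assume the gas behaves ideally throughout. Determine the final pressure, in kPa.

V₁ = nRT₁/P₁ = 1.63×8.314×521/314 = 22.5 L.
Isochoric: V stays 22.5 L; P/T = const ⇒ T₂ = 742 K, P₂ = 447 kPa.

447 kPa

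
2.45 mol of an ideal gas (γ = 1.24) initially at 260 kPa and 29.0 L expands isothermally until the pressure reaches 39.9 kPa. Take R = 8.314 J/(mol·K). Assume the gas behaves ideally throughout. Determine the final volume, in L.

189 L

T₁ = P₁V₁/(nR) = 260×29.0/(2.45×8.314) = 370 K.
Isothermal: T stays 370 K; PV = const ⇒ V₂ = 189 L, P₂ = 39.9 kPa.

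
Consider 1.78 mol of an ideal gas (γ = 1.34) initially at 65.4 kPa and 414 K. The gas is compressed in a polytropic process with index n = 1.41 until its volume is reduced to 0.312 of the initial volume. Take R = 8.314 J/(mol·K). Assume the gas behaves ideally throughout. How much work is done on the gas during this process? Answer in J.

9150 J

V₁ = nRT₁/P₁ = 1.78×8.314×414/65.4 = 93.7 L.
Polytropic n=1.41: T₂ = T₁(V₁/V₂)^(n−1) = 414×(3.21)^0.41 = 667 K; P₂ = P₁(V₁/V₂)^n = 338 kPa.
W = (P₁V₁−P₂V₂)/(n−1) = (65.4×93.7−338×29.2)/0.41 = -9150 J.
Work done on the gas = −W_by = 9150 J.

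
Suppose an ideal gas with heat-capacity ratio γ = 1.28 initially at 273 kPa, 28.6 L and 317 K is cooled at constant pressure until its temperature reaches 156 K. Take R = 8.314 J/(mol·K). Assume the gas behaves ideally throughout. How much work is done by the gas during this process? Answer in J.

-3970 J

n = P₁V₁/(RT₁) = 273×28.6/(8.314×317) = 2.96 mol.
Isobaric: P stays 273 kPa; V/T = const ⇒ T₂ = 156 K, V₂ = 14.1 L.
W = PΔV = 273×(14.1−28.6) kPa·L = -3970 J.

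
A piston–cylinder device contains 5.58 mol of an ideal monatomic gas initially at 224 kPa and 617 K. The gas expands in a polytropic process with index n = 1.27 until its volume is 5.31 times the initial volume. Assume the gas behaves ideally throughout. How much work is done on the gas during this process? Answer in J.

V₁ = nRT₁/P₁ = 5.58×8.314×617/224 = 128 L.
Polytropic n=1.27: T₂ = T₁(V₁/V₂)^(n−1) = 617×(0.188)^0.27 = 393 K; P₂ = P₁(V₁/V₂)^n = 26.9 kPa.
W = (P₁V₁−P₂V₂)/(n−1) = (224×128−26.9×679)/0.27 = 38500 J.
Work done on the gas = −W_by = -38500 J.

-38500 J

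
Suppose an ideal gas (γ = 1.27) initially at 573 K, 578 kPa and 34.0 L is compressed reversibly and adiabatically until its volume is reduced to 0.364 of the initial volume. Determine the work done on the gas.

n = P₁V₁/(RT₁) = 578×34.0/(8.314×573) = 4.13 mol.
Adiabatic: TV^(γ−1) = const ⇒ T₂ = 573×(2.75)^0.270 = 753 K; PV^γ = const ⇒ P₂ = 2090 kPa.
ΔU = nCvΔT = 4.13×30.8×(753−573) = 22800 J.
Q = 0 for an adiabatic process, so W = −ΔU = -22800 J.
Work done on the gas = −W_by = 22800 J.

22800 J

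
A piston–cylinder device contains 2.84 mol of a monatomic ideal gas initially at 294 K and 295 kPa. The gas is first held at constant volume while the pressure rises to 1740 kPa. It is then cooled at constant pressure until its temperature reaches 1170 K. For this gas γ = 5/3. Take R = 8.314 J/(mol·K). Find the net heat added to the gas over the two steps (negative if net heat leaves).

17700 J

V₁ = nRT₁/P₁ = 2.84×8.314×294/295 = 23.5 L.
Step 1 — Isochoric: V stays 23.5 L; P/T = const ⇒ T₂ = 1730 K, P₂ = 1740 kPa.
W = 0 (no volume change).
ΔU = nCvΔT = 2.84×12.5×(1730−294) = 51000 J.
Q = ΔU = 51000 J.
State after step 1: P = 1740 kPa, V = 23.5 L, T = 1730 K.
Step 2 — Isobaric: P stays 1740 kPa; V/T = const ⇒ T₂ = 1170 K, V₂ = 15.9 L.
W = PΔV = 1740×(15.9−23.5) kPa·L = -13300 J.
ΔU = nCvΔT = 2.84×12.5×(1170−1730) = -20000 J.
Q = ΔU + W = nCpΔT = -33300 J.
Net over both steps: W = -13300 J, Q = 17700 J, ΔU = 31000 J.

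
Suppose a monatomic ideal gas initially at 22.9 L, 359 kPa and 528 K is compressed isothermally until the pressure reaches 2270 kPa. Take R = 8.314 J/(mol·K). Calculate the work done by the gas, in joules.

-15200 J

n = P₁V₁/(RT₁) = 359×22.9/(8.314×528) = 1.87 mol.
Isothermal: T stays 528 K; PV = const ⇒ V₂ = 3.62 L, P₂ = 2270 kPa.
W = nRT ln(V₂/V₁) = 1.87×8.314×528×ln(0.158) = -15200 J.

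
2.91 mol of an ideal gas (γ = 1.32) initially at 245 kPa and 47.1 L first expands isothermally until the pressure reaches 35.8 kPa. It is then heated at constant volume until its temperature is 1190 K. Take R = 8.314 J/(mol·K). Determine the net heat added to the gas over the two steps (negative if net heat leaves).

76100 J

T₁ = P₁V₁/(nR) = 245×47.1/(2.91×8.314) = 477 K.
Step 1 — Isothermal: T stays 477 K; PV = const ⇒ V₂ = 322 L, P₂ = 35.8 kPa.
ΔU = 0 (ideal gas, T constant).
W = nRT ln(V₂/V₁) = 2.91×8.314×477×ln(6.84) = 22200 J.
Q = ΔU + W = 22200 J.
State after step 1: P = 35.8 kPa, V = 322 L, T = 477 K.
Step 2 — Isochoric: V stays 322 L; P/T = const ⇒ T₂ = 1190 K, P₂ = 89.3 kPa.
W = 0 (no volume change).
ΔU = nCvΔT = 2.91×26.0×(1190−477) = 53900 J.
Q = ΔU = 53900 J.
Net over both steps: W = 22200 J, Q = 76100 J, ΔU = 53900 J.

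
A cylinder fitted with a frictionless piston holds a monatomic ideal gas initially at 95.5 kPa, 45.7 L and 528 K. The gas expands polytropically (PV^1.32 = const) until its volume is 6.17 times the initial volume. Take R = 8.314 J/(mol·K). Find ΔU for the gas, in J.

n = P₁V₁/(RT₁) = 95.5×45.7/(8.314×528) = 0.994 mol.
Polytropic n=1.32: T₂ = T₁(V₁/V₂)^(n−1) = 528×(0.162)^0.32 = 295 K; P₂ = P₁(V₁/V₂)^n = 8.65 kPa.
For an ideal gas ΔU = nCvΔT with Cv = (3/2)R = 12.5 J/(mol·K).
ΔU = 0.994×12.5×(295−528) = -2890 J.

-2890 J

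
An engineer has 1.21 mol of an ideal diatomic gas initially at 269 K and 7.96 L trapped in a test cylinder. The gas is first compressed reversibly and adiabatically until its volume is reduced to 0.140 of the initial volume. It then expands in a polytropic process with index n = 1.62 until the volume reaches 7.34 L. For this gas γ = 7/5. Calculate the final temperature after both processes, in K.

184 K

P₁ = nRT₁/V₁ = 1.21×8.314×269/7.96 = 340 kPa.
Step 1 — Adiabatic: TV^(γ−1) = const ⇒ T₂ = 269×(7.14)^0.400 = 591 K; PV^γ = const ⇒ P₂ = 5330 kPa.
ΔU = nCvΔT = 1.21×20.8×(591−269) = 8090 J.
Q = 0 for an adiabatic process, so W = −ΔU = -8090 J.
State after step 1: P = 5330 kPa, V = 1.11 L, T = 591 K.
Step 2 — Polytropic n=1.62: T₂ = T₁(V₁/V₂)^(n−1) = 591×(0.152)^0.62 = 184 K; P₂ = P₁(V₁/V₂)^n = 252 kPa.
W = (P₁V₁−P₂V₂)/(n−1) = (5330×1.11−252×7.34)/0.62 = 6600 J.
ΔU = nCvΔT = 1.21×20.8×(184−591) = -10200 J.
Q = ΔU + W = -3630 J.
Net over both steps: W = -1480 J, Q = -3630 J, ΔU = -2150 J.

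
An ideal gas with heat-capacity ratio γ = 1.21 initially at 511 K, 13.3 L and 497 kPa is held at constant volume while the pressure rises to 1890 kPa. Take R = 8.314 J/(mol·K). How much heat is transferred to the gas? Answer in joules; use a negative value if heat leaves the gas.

n = P₁V₁/(RT₁) = 497×13.3/(8.314×511) = 1.56 mol.
Isochoric: V stays 13.3 L; P/T = const ⇒ T₂ = 1940 K, P₂ = 1890 kPa.
W = 0 (no volume change).
ΔU = nCvΔT = 1.56×39.6×(1940−511) = 88200 J.
Q = ΔU = 88200 J.

88200 J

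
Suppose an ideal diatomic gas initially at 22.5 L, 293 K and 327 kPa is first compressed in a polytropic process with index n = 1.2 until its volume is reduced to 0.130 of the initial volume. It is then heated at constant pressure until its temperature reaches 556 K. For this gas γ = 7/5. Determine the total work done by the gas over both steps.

-15600 J

n = P₁V₁/(RT₁) = 327×22.5/(8.314×293) = 3.02 mol.
Step 1 — Polytropic n=1.2: T₂ = T₁(V₁/V₂)^(n−1) = 293×(7.69)^0.20 = 441 K; P₂ = P₁(V₁/V₂)^n = 3780 kPa.
W = (P₁V₁−P₂V₂)/(n−1) = (327×22.5−3780×2.93)/0.20 = -18500 J.
ΔU = nCvΔT = 3.02×20.8×(441−293) = 9270 J.
Q = ΔU + W = -9270 J.
State after step 1: P = 3780 kPa, V = 2.93 L, T = 441 K.
Step 2 — Isobaric: P stays 3780 kPa; V/T = const ⇒ T₂ = 556 K, V₂ = 3.69 L.
W = PΔV = 3780×(3.69−2.93) kPa·L = 2900 J.
ΔU = nCvΔT = 3.02×20.8×(556−441) = 7240 J.
Q = ΔU + W = nCpΔT = 10100 J.
Net over both steps: W = -15600 J, Q = 871 J, ΔU = 16500 J.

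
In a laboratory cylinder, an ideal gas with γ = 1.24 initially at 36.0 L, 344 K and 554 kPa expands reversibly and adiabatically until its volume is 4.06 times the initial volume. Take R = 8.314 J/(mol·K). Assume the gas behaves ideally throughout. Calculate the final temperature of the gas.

246 K

Adiabatic: TV^(γ−1) = const ⇒ T₂ = 344×(0.246)^0.240 = 246 K; PV^γ = const ⇒ P₂ = 97.5 kPa.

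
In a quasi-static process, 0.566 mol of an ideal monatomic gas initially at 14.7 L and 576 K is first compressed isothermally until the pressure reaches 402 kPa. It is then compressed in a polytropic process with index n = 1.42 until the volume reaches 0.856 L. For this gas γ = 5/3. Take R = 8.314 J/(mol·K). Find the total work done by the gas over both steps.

-11000 J

P₁ = nRT₁/V₁ = 0.566×8.314×576/14.7 = 184 kPa.
Step 1 — Isothermal: T stays 576 K; PV = const ⇒ V₂ = 6.74 L, P₂ = 402 kPa.
ΔU = 0 (ideal gas, T constant).
W = nRT ln(V₂/V₁) = 0.566×8.314×576×ln(0.459) = -2110 J.
Q = ΔU + W = -2110 J.
State after step 1: P = 402 kPa, V = 6.74 L, T = 576 K.
Step 2 — Polytropic n=1.42: T₂ = T₁(V₁/V₂)^(n−1) = 576×(7.88)^0.42 = 1370 K; P₂ = P₁(V₁/V₂)^n = 7530 kPa.
W = (P₁V₁−P₂V₂)/(n−1) = (402×6.74−7530×0.856)/0.42 = -8900 J.
ΔU = nCvΔT = 0.566×12.5×(1370−576) = 5610 J.
Q = ΔU + W = -3290 J.
Net over both steps: W = -11000 J, Q = -5410 J, ΔU = 5610 J.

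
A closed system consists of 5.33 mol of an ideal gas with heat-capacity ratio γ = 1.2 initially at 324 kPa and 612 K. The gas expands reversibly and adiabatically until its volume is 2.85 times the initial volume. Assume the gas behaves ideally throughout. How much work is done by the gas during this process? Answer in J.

25600 J

V₁ = nRT₁/P₁ = 5.33×8.314×612/324 = 83.7 L.
Adiabatic: TV^(γ−1) = const ⇒ T₂ = 612×(0.351)^0.200 = 496 K; PV^γ = const ⇒ P₂ = 92.2 kPa.
ΔU = nCvΔT = 5.33×41.6×(496−612) = -25600 J.
Q = 0 for an adiabatic process, so W = −ΔU = 25600 J.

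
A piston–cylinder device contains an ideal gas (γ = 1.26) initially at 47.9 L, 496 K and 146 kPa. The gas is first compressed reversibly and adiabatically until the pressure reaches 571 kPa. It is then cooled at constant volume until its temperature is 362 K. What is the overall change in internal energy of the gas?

n = P₁V₁/(RT₁) = 146×47.9/(8.314×496) = 1.70 mol.
Step 1 — Adiabatic: T₂/T₁ = (P₂/P₁)^((γ−1)/γ) ⇒ T₂ = 496×(3.91)^0.206 = 657 K; V₂ = 16.2 L.
ΔU = nCvΔT = 1.70×32.0×(657−496) = 8740 J.
Q = 0 for an adiabatic process, so W = −ΔU = -8740 J.
State after step 1: P = 571 kPa, V = 16.2 L, T = 657 K.
Step 2 — Isochoric: V stays 16.2 L; P/T = const ⇒ T₂ = 362 K, P₂ = 315 kPa.
W = 0 (no volume change).
ΔU = nCvΔT = 1.70×32.0×(362−657) = -16000 J.
Q = ΔU = -16000 J.
Net over both steps: W = -8740 J, Q = -16000 J, ΔU = -7270 J.

-7270 J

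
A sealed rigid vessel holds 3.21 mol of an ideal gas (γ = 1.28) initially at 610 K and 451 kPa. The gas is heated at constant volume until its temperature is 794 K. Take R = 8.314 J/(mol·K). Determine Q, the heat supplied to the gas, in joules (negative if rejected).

V₁ = nRT₁/P₁ = 3.21×8.314×610/451 = 36.1 L.
Isochoric: V stays 36.1 L; P/T = const ⇒ T₂ = 794 K, P₂ = 587 kPa.
W = 0 (no volume change).
ΔU = nCvΔT = 3.21×29.7×(794−610) = 17500 J.
Q = ΔU = 17500 J.

17500 J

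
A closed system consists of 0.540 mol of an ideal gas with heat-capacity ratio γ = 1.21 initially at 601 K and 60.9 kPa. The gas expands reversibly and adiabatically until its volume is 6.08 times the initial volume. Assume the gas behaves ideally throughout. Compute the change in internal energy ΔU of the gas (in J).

V₁ = nRT₁/P₁ = 0.540×8.314×601/60.9 = 44.3 L.
Adiabatic: TV^(γ−1) = const ⇒ T₂ = 601×(0.164)^0.210 = 411 K; PV^γ = const ⇒ P₂ = 6.86 kPa.
For an ideal gas ΔU = nCvΔT with Cv = R/(γ−1) = 39.6 J/(mol·K).
ΔU = 0.540×39.6×(411−601) = -4050 J.

-4050 J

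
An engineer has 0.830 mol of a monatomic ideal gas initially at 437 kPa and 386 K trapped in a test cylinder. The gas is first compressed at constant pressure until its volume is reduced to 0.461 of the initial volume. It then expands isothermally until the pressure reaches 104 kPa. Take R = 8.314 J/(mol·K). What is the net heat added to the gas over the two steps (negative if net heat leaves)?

V₁ = nRT₁/P₁ = 0.830×8.314×386/437 = 6.10 L.
Step 1 — Isobaric: P stays 437 kPa; V/T = const ⇒ T₂ = 178 K, V₂ = 2.81 L.
W = PΔV = 437×(2.81−6.10) kPa·L = -1440 J.
ΔU = nCvΔT = 0.830×12.5×(178−386) = -2150 J.
Q = ΔU + W = nCpΔT = -3590 J.
State after step 1: P = 437 kPa, V = 2.81 L, T = 178 K.
Step 2 — Isothermal: T stays 178 K; PV = const ⇒ V₂ = 11.8 L, P₂ = 104 kPa.
ΔU = 0 (ideal gas, T constant).
W = nRT ln(V₂/V₁) = 0.830×8.314×178×ln(4.20) = 1760 J.
Q = ΔU + W = 1760 J.
Net over both steps: W = 327 J, Q = -1830 J, ΔU = -2150 J.

-1830 J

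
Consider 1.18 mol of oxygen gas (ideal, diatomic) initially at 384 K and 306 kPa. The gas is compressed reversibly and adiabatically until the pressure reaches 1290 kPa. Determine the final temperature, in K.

579 K

V₁ = nRT₁/P₁ = 1.18×8.314×384/306 = 12.3 L.
Adiabatic: T₂/T₁ = (P₂/P₁)^((γ−1)/γ) ⇒ T₂ = 384×(4.22)^0.286 = 579 K; V₂ = 4.41 L.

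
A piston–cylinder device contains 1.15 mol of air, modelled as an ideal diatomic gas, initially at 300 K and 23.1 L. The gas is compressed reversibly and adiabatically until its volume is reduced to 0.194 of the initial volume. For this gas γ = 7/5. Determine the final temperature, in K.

578 K

P₁ = nRT₁/V₁ = 1.15×8.314×300/23.1 = 124 kPa.
Adiabatic: TV^(γ−1) = const ⇒ T₂ = 300×(5.15)^0.400 = 578 K; PV^γ = const ⇒ P₂ = 1230 kPa.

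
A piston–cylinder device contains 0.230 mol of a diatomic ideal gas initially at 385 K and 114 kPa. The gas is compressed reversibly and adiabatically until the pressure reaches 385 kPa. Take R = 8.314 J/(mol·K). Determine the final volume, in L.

V₁ = nRT₁/P₁ = 0.230×8.314×385/114 = 6.46 L.
Adiabatic: T₂/T₁ = (P₂/P₁)^((γ−1)/γ) ⇒ T₂ = 385×(3.38)^0.286 = 545 K; V₂ = 2.71 L.

2.71 L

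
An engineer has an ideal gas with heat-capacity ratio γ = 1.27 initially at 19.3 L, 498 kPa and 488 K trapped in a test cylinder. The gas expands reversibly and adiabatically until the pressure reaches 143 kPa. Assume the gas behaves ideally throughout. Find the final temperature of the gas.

374 K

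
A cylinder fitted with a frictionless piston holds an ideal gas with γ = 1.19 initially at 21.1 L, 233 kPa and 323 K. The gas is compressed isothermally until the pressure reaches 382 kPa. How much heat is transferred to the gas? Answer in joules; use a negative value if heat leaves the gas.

-2430 J

n = P₁V₁/(RT₁) = 233×21.1/(8.314×323) = 1.83 mol.
Isothermal: T stays 323 K; PV = const ⇒ V₂ = 12.9 L, P₂ = 382 kPa.
ΔU = 0 (ideal gas, T constant).
W = nRT ln(V₂/V₁) = 1.83×8.314×323×ln(0.610) = -2430 J.
Q = ΔU + W = -2430 J.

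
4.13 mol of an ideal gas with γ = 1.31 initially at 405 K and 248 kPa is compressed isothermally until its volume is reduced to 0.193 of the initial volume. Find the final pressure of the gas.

V₁ = nRT₁/P₁ = 4.13×8.314×405/248 = 56.1 L.
Isothermal: T stays 405 K; PV = const ⇒ V₂ = 10.8 L, P₂ = 1280 kPa.

1280 kPa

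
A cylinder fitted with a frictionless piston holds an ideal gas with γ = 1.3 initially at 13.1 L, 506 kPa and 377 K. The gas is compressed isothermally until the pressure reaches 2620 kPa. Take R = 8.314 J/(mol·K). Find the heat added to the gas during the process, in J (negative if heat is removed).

n = P₁V₁/(RT₁) = 506×13.1/(8.314×377) = 2.11 mol.
Isothermal: T stays 377 K; PV = const ⇒ V₂ = 2.53 L, P₂ = 2620 kPa.
ΔU = 0 (ideal gas, T constant).
W = nRT ln(V₂/V₁) = 2.11×8.314×377×ln(0.193) = -10900 J.
Q = ΔU + W = -10900 J.

-10900 J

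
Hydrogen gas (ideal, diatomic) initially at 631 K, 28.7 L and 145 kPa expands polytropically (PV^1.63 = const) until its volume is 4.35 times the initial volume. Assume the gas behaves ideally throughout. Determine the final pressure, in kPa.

13.2 kPa

Polytropic n=1.63: T₂ = T₁(V₁/V₂)^(n−1) = 631×(0.230)^0.63 = 250 K; P₂ = P₁(V₁/V₂)^n = 13.2 kPa.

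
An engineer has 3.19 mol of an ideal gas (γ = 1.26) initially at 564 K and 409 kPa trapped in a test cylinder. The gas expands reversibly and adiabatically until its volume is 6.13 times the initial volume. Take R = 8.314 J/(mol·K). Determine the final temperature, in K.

352 K

V₁ = nRT₁/P₁ = 3.19×8.314×564/409 = 36.6 L.
Adiabatic: TV^(γ−1) = const ⇒ T₂ = 564×(0.163)^0.260 = 352 K; PV^γ = const ⇒ P₂ = 41.6 kPa.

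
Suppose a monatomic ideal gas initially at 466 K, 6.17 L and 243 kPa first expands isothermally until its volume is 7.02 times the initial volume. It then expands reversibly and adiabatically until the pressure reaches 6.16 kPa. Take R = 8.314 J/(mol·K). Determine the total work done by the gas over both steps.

4040 J

n = P₁V₁/(RT₁) = 243×6.17/(8.314×466) = 0.387 mol.
Step 1 — Isothermal: T stays 466 K; PV = const ⇒ V₂ = 43.3 L, P₂ = 34.6 kPa.
ΔU = 0 (ideal gas, T constant).
W = nRT ln(V₂/V₁) = 0.387×8.314×466×ln(7.02) = 2920 J.
Q = ΔU + W = 2920 J.
State after step 1: P = 34.6 kPa, V = 43.3 L, T = 466 K.
Step 2 — Adiabatic: T₂/T₁ = (P₂/P₁)^((γ−1)/γ) ⇒ T₂ = 466×(0.178)^0.400 = 234 K; V₂ = 122 L.
ΔU = nCvΔT = 0.387×12.5×(234−466) = -1120 J.
Q = 0 for an adiabatic process, so W = −ΔU = 1120 J.
Net over both steps: W = 4040 J, Q = 2920 J, ΔU = -1120 J.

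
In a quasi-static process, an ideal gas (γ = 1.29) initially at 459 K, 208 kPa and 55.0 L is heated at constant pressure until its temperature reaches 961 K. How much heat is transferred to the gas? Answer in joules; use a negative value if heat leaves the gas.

n = P₁V₁/(RT₁) = 208×55.0/(8.314×459) = 3.00 mol.
Isobaric: P stays 208 kPa; V/T = const ⇒ T₂ = 961 K, V₂ = 115 L.
W = PΔV = 208×(115−55.0) kPa·L = 12500 J.
ΔU = nCvΔT = 3.00×28.7×(961−459) = 43100 J.
Q = ΔU + W = nCpΔT = 55700 J.

55700 J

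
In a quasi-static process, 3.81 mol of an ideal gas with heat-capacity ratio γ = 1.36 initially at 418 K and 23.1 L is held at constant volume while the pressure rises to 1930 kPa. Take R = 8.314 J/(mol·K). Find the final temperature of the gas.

P₁ = nRT₁/V₁ = 3.81×8.314×418/23.1 = 573 kPa.
Isochoric: V stays 23.1 L; P/T = const ⇒ T₂ = 1410 K, P₂ = 1930 kPa.

1410 K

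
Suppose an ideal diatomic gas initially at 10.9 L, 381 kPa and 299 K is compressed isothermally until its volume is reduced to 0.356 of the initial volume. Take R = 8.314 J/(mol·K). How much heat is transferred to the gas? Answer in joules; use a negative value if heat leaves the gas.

-4290 J

n = P₁V₁/(RT₁) = 381×10.9/(8.314×299) = 1.67 mol.
Isothermal: T stays 299 K; PV = const ⇒ V₂ = 3.88 L, P₂ = 1070 kPa.
ΔU = 0 (ideal gas, T constant).
W = nRT ln(V₂/V₁) = 1.67×8.314×299×ln(0.356) = -4290 J.
Q = ΔU + W = -4290 J.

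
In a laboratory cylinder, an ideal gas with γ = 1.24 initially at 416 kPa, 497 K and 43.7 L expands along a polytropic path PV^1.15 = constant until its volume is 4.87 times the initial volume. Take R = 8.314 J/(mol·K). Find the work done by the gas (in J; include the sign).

n = P₁V₁/(RT₁) = 416×43.7/(8.314×497) = 4.40 mol.
Polytropic n=1.15: T₂ = T₁(V₁/V₂)^(n−1) = 497×(0.205)^0.15 = 392 K; P₂ = P₁(V₁/V₂)^n = 67.4 kPa.
W = (P₁V₁−P₂V₂)/(n−1) = (416×43.7−67.4×213)/0.15 = 25600 J.

25600 J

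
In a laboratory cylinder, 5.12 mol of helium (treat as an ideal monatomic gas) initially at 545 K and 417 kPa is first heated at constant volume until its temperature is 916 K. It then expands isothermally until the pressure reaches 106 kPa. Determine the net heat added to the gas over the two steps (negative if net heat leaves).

V₁ = nRT₁/P₁ = 5.12×8.314×545/417 = 55.6 L.
Step 1 — Isochoric: V stays 55.6 L; P/T = const ⇒ T₂ = 916 K, P₂ = 701 kPa.
W = 0 (no volume change).
ΔU = nCvΔT = 5.12×12.5×(916−545) = 23700 J.
Q = ΔU = 23700 J.
State after step 1: P = 701 kPa, V = 55.6 L, T = 916 K.
Step 2 — Isothermal: T stays 916 K; PV = const ⇒ V₂ = 368 L, P₂ = 106 kPa.
ΔU = 0 (ideal gas, T constant).
W = nRT ln(V₂/V₁) = 5.12×8.314×916×ln(6.61) = 73700 J.
Q = ΔU + W = 73700 J.
Net over both steps: W = 73700 J, Q = 97300 J, ΔU = 23700 J.

97300 J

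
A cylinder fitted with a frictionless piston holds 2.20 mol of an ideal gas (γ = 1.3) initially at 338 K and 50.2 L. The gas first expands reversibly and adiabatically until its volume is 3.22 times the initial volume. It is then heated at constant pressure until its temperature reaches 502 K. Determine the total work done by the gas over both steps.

10900 J

P₁ = nRT₁/V₁ = 2.20×8.314×338/50.2 = 123 kPa.
Step 1 — Adiabatic: TV^(γ−1) = const ⇒ T₂ = 338×(0.311)^0.300 = 238 K; PV^γ = const ⇒ P₂ = 26.9 kPa.
ΔU = nCvΔT = 2.20×27.7×(238−338) = -6100 J.
Q = 0 for an adiabatic process, so W = −ΔU = 6100 J.
State after step 1: P = 26.9 kPa, V = 162 L, T = 238 K.
Step 2 — Isobaric: P stays 26.9 kPa; V/T = const ⇒ T₂ = 502 K, V₂ = 341 L.
W = PΔV = 26.9×(341−162) kPa·L = 4830 J.
ΔU = nCvΔT = 2.20×27.7×(502−238) = 16100 J.
Q = ΔU + W = nCpΔT = 20900 J.
Net over both steps: W = 10900 J, Q = 20900 J, ΔU = 10000 J.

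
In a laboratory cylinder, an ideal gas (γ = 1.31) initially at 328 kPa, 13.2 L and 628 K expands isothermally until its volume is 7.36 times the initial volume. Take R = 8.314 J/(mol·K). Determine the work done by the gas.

n = P₁V₁/(RT₁) = 328×13.2/(8.314×628) = 0.829 mol.
Isothermal: T stays 628 K; PV = const ⇒ V₂ = 97.2 L, P₂ = 44.6 kPa.
W = nRT ln(V₂/V₁) = 0.829×8.314×628×ln(7.36) = 8640 J.

8640 J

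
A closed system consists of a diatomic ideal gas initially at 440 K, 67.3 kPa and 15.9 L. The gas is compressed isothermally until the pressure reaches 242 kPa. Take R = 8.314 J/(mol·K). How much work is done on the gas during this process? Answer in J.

1370 J

n = P₁V₁/(RT₁) = 67.3×15.9/(8.314×440) = 0.293 mol.
Isothermal: T stays 440 K; PV = const ⇒ V₂ = 4.42 L, P₂ = 242 kPa.
W = nRT ln(V₂/V₁) = 0.293×8.314×440×ln(0.278) = -1370 J.
Work done on the gas = −W_by = 1370 J.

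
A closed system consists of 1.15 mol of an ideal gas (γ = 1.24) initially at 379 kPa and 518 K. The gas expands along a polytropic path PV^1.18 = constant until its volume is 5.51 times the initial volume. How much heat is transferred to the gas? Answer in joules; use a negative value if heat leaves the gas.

1820 J

V₁ = nRT₁/P₁ = 1.15×8.314×518/379 = 13.1 L.
Polytropic n=1.18: T₂ = T₁(V₁/V₂)^(n−1) = 518×(0.181)^0.18 = 381 K; P₂ = P₁(V₁/V₂)^n = 50.6 kPa.
W = (P₁V₁−P₂V₂)/(n−1) = (379×13.1−50.6×72.0)/0.18 = 7280 J.
ΔU = nCvΔT = 1.15×34.6×(381−518) = -5460 J.
Q = ΔU + W = 1820 J.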